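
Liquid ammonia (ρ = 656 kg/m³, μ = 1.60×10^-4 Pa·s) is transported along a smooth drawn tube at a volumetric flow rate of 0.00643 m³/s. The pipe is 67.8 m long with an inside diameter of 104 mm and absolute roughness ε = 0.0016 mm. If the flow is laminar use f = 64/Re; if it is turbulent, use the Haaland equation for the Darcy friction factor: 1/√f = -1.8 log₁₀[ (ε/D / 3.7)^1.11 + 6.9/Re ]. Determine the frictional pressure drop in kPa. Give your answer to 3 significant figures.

ΔP ≈ 1.75 kPa

Cross-sectional area A = πD²/4 = π(0.104)²/4 = 0.008495 m²; mean velocity V = Q/A = 0.00643/0.008495 = 0.7569 m/s.
Reynolds number Re = ρVD/μ = 656 · 0.7569 · 0.104 / 0.00016 = 3.228e+05.
Re > 4000 → turbulent. Relative roughness ε/D = 1.6e-06/0.104 = 1.54e-05. Haaland: 1/√f = -1.8 log₁₀[(1.54e-05/3.7)^1.11 + 6.9/3.228e+05] = -1.8 log₁₀[1.06e-06 + 2.14e-05] = 8.368, so f = 0.01428.
Darcy-Weisbach: ΔP = f(L/D)(ρV²/2) = 0.01428·(67.8/0.104)·(656·0.7569²/2) = 0.01428·651.9·187.9 = 1750 Pa.
ΔP = 1750 Pa = 1.75 kPa.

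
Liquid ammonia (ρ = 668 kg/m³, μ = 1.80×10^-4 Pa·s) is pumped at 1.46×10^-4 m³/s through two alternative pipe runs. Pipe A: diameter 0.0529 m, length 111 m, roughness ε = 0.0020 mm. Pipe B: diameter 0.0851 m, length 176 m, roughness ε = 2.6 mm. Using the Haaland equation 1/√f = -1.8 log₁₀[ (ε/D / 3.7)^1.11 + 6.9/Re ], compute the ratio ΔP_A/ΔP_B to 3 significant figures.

Pipe A: V = Q/A = 0.000146/0.002198 = 0.06643 m/s; Re = 1.304e+04; ε/D = 3.78e-05; Haaland → f = 0.02879; ΔP_A = f(L/D)(ρV²/2) = 89.04 Pa.
Pipe B: V = Q/A = 0.000146/0.005688 = 0.02567 m/s; Re = 8107; ε/D = 0.0306; Haaland → f = 0.06138; ΔP_B = f(L/D)(ρV²/2) = 27.94 Pa.
ΔP_A/ΔP_B = 89.04/27.94 = 3.19.

ΔP_A/ΔP_B ≈ 3.19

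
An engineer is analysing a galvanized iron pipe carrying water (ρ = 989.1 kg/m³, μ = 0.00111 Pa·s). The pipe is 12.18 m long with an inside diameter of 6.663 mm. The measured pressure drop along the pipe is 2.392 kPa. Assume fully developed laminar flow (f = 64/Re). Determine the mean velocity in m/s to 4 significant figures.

V ≈ 0.2455 m/s

For laminar flow, f = 64/Re with Re = ρVD/μ, so Darcy-Weisbach reduces to ΔP = 32μLV/D². Solving for V: V = ΔP·D²/(32μL) = 2392·(0.006663)²/(32·0.00111·12.18) = 0.2455 m/s.
Check: Re = ρVD/μ = 989.1·0.2455·0.006663/0.00111 = 1457 < 2300, so the laminar assumption holds.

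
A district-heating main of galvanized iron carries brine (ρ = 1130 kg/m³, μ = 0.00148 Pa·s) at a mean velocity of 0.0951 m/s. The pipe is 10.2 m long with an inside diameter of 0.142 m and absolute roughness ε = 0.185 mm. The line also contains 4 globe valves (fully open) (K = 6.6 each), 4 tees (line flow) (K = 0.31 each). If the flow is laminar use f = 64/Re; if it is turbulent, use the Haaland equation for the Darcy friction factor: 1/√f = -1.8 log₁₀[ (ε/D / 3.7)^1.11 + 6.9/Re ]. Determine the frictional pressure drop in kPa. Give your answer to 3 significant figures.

ΔP ≈ 0.153 kPa

Reynolds number Re = ρVD/μ = 1130 · 0.0951 · 0.142 / 0.00148 = 1.031e+04.
Re > 4000 → turbulent. Relative roughness ε/D = 0.000185/0.142 = 0.0013. Haaland: 1/√f = -1.8 log₁₀[(0.0013/3.7)^1.11 + 6.9/1.031e+04] = -1.8 log₁₀[0.000147 + 0.000669] = 5.559, so f = 0.03236.
Total minor-loss coefficient ΣK = 4·6.6 + 4·0.31 = 27.6.
ΔP = [f·L/D + ΣK]·(ρV²/2) = [0.03236·10.2/0.142 + 27.6]·(1130·0.0951²/2) = [2.325 + 27.6]·5.11 = 153.1 Pa.
ΔP = 153.1 Pa = 0.153 kPa.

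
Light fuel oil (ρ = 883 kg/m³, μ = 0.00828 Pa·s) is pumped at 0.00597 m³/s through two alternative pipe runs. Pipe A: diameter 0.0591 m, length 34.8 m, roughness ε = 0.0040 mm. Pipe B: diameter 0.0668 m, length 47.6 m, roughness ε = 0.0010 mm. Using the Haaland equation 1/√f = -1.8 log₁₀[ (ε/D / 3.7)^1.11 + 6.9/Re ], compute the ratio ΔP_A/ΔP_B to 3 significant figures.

ΔP_A/ΔP_B ≈ 1.31

Pipe A: V = Q/A = 0.00597/0.002743 = 2.176 m/s; Re = 1.372e+04; ε/D = 6.77e-05; Haaland → f = 0.02845; ΔP_A = f(L/D)(ρV²/2) = 3.503e+04 Pa.
Pipe B: V = Q/A = 0.00597/0.003505 = 1.703 m/s; Re = 1.213e+04; ε/D = 1.5e-05; Haaland → f = 0.02932; ΔP_B = f(L/D)(ρV²/2) = 2.677e+04 Pa.
ΔP_A/ΔP_B = 3.503e+04/2.677e+04 = 1.31.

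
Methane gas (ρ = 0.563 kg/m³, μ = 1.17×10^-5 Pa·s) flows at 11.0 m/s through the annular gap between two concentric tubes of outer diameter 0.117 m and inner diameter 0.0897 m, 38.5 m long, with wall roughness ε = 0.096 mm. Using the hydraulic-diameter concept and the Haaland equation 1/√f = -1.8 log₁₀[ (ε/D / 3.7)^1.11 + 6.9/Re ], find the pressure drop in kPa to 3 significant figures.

ΔP ≈ 1.61 kPa

Hydraulic diameter D_h = 4A/P = D_o - D_i = 0.117 - 0.0897 = 0.0273 m.
Re = ρVD_h/μ = 0.563·11·0.0273/1.17e-05 = 1.445e+04.
ε/D_h = 9.6e-05/0.0273 = 0.00352; Haaland gives 1/√f = -1.8 log₁₀[0.000442+0.000477] = 5.466, so f = 0.03348.
ΔP = f(L/D_h)(ρV²/2) = 0.03348·38.5/0.0273·34.06 = 1608 Pa.
ΔP = 1.61 kPa.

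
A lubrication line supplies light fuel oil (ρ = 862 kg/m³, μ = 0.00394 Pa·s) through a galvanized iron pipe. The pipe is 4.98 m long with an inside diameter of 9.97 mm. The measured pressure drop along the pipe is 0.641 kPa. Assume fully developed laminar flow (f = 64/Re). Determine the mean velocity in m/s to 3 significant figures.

For laminar flow, f = 64/Re with Re = ρVD/μ, so Darcy-Weisbach reduces to ΔP = 32μLV/D². Solving for V: V = ΔP·D²/(32μL) = 641·(0.00997)²/(32·0.00394·4.98) = 0.1015 m/s.
Check: Re = ρVD/μ = 862·0.1015·0.00997/0.00394 = 221.3 < 2300, so the laminar assumption holds.

V ≈ 0.101 m/s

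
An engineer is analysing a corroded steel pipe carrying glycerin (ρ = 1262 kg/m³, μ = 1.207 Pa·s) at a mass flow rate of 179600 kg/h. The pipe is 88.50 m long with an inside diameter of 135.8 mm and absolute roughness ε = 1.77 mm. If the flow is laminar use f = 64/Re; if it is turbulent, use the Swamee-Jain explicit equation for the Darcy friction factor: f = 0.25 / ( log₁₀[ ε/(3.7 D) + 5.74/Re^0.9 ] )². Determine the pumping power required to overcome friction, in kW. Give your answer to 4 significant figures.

ṁ = 179600 kg/h = 179600/3600 = 49.89 kg/s.
A = πD²/4 = π(0.1358)²/4 = 0.01448 m²; mean velocity V = ṁ/(ρA) = 49.89/(1262 · 0.01448) = 2.729 m/s.
Reynolds number Re = ρVD/μ = 1262 · 2.729 · 0.1358 / 1.21 = 387.5.
Re < 2300 → laminar flow, so f = 64/Re = 64/387.5 = 0.1651 (the turbulent correlation is not needed).
Darcy-Weisbach: ΔP = f(L/D)(ρV²/2) = 0.1651·(88.5/0.1358)·(1262·2.729²/2) = 0.1651·651.7·4700 = 5.059e+05 Pa.
Q = ṁ/ρ = 49.89/1262 = 0.03953 m³/s.
Pumping power P = QΔP = 0.03953·5.059e+05 = 19999 W = 20.00 kW.

P ≈ 20.00 kW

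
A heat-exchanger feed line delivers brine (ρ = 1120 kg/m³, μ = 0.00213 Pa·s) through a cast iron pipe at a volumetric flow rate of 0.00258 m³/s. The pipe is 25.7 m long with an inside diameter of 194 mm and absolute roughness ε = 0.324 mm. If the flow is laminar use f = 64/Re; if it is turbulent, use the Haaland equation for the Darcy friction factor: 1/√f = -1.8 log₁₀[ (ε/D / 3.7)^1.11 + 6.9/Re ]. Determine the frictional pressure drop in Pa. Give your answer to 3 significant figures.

Cross-sectional area A = πD²/4 = π(0.194)²/4 = 0.02956 m²; mean velocity V = Q/A = 0.00258/0.02956 = 0.08728 m/s.
Reynolds number Re = ρVD/μ = 1120 · 0.08728 · 0.194 / 0.00213 = 8904.
Re > 4000 → turbulent. Relative roughness ε/D = 0.000324/0.194 = 0.00167. Haaland: 1/√f = -1.8 log₁₀[(0.00167/3.7)^1.11 + 6.9/8904] = -1.8 log₁₀[0.000193 + 0.000775] = 5.425, so f = 0.03398.
Darcy-Weisbach: ΔP = f(L/D)(ρV²/2) = 0.03398·(25.7/0.194)·(1120·0.08728²/2) = 0.03398·132.5·4.266 = 19.2 Pa.

ΔP ≈ 19.2 Pa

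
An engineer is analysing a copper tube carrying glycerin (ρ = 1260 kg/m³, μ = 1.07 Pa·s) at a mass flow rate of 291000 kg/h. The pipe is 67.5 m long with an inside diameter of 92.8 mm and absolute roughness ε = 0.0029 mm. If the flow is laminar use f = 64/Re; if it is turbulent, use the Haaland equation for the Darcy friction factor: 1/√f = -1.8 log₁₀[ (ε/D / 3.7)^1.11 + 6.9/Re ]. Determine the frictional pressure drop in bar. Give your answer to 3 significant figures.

ΔP ≈ 25.5 bar

ṁ = 291000 kg/h = 291000/3600 = 80.83 kg/s.
A = πD²/4 = π(0.0928)²/4 = 0.006764 m²; mean velocity V = ṁ/(ρA) = 80.83/(1260 · 0.006764) = 9.485 m/s.
Reynolds number Re = ρVD/μ = 1260 · 9.485 · 0.0928 / 1.07 = 1036.
Re < 2300 → laminar flow, so f = 64/Re = 64/1036 = 0.06175 (the turbulent correlation is not needed).
Darcy-Weisbach: ΔP = f(L/D)(ρV²/2) = 0.06175·(67.5/0.0928)·(1260·9.485²/2) = 0.06175·727.4·5.668e+04 = 2.546e+06 Pa.
ΔP = 2.546e+06 Pa = 25.5 bar.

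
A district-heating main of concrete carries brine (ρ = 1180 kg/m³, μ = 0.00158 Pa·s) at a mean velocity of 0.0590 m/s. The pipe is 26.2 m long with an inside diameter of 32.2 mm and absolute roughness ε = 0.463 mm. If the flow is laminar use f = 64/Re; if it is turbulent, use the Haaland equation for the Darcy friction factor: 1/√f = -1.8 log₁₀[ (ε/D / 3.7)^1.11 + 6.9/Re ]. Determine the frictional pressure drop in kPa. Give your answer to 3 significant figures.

ΔP ≈ 0.0754 kPa

Reynolds number Re = ρVD/μ = 1180 · 0.059 · 0.0322 / 0.00158 = 1419.
Re < 2300 → laminar flow, so f = 64/Re = 64/1419 = 0.04511 (the turbulent correlation is not needed).
Darcy-Weisbach: ΔP = f(L/D)(ρV²/2) = 0.04511·(26.2/0.0322)·(1180·0.059²/2) = 0.04511·813.7·2.054 = 75.38 Pa.
ΔP = 75.38 Pa = 0.0754 kPa.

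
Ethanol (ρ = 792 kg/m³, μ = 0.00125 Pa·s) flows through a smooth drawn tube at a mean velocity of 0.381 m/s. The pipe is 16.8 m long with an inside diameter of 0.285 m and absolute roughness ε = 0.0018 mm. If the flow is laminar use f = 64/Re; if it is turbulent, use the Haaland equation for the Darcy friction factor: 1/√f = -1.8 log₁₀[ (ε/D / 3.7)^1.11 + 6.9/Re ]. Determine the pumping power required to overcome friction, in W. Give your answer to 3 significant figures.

P ≈ 1.59 W

Reynolds number Re = ρVD/μ = 792 · 0.381 · 0.285 / 0.00125 = 6.88e+04.
Re > 4000 → turbulent. Relative roughness ε/D = 1.8e-06/0.285 = 6.32e-06. Haaland: 1/√f = -1.8 log₁₀[(6.32e-06/3.7)^1.11 + 6.9/6.88e+04] = -1.8 log₁₀[3.96e-07 + 0.0001] = 7.195, so f = 0.01932.
Darcy-Weisbach: ΔP = f(L/D)(ρV²/2) = 0.01932·(16.8/0.285)·(792·0.381²/2) = 0.01932·58.95·57.48 = 65.46 Pa.
Q = V·A = 0.381·0.06379 = 0.02431 m³/s.
Pumping power P = QΔP = 0.02431·65.46 = 1.591 W = 1.59 W.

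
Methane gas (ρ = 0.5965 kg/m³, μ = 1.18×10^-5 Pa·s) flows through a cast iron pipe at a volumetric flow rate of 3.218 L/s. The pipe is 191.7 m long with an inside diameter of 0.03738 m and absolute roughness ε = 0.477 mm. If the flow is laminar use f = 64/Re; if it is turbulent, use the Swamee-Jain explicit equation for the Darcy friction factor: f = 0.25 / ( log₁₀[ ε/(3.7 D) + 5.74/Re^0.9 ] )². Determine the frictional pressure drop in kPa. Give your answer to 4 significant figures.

ΔP ≈ 0.6618 kPa

Q = 3.218 L/s = 3.218/1000 = 0.003218 m³/s.
Cross-sectional area A = πD²/4 = π(0.03738)²/4 = 0.001097 m²; mean velocity V = Q/A = 0.003218/0.001097 = 2.932 m/s.
Reynolds number Re = ρVD/μ = 0.5965 · 2.932 · 0.03738 / 1.18e-05 = 5541.
Re > 4000 → turbulent. Relative roughness ε/D = 0.000477/0.03738 = 0.0128. Swamee-Jain: f = 0.25/(log₁₀[0.0128/3.7 + 5.74/5541^0.9])² = 0.25/(log₁₀[0.00345 + 0.00245])² = 0.25/(-2.229)² = 0.05032.
Darcy-Weisbach: ΔP = f(L/D)(ρV²/2) = 0.05032·(191.7/0.03738)·(0.5965·2.932²/2) = 0.05032·5128·2.565 = 661.8 Pa.
ΔP = 661.8 Pa = 0.6618 kPa.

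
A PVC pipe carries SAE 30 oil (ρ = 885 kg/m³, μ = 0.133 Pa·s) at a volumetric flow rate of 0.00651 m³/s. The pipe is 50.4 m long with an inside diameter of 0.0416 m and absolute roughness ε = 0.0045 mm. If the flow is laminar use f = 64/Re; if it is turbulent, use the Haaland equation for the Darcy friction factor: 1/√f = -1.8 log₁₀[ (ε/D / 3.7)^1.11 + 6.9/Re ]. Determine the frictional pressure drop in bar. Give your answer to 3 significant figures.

ΔP ≈ 5.94 bar

Cross-sectional area A = πD²/4 = π(0.0416)²/4 = 0.001359 m²; mean velocity V = Q/A = 0.00651/0.001359 = 4.79 m/s.
Reynolds number Re = ρVD/μ = 885 · 4.79 · 0.0416 / 0.133 = 1326.
Re < 2300 → laminar flow, so f = 64/Re = 64/1326 = 0.04827 (the turbulent correlation is not needed).
Darcy-Weisbach: ΔP = f(L/D)(ρV²/2) = 0.04827·(50.4/0.0416)·(885·4.79²/2) = 0.04827·1212·1.015e+04 = 5.937e+05 Pa.
ΔP = 5.937e+05 Pa = 5.94 bar.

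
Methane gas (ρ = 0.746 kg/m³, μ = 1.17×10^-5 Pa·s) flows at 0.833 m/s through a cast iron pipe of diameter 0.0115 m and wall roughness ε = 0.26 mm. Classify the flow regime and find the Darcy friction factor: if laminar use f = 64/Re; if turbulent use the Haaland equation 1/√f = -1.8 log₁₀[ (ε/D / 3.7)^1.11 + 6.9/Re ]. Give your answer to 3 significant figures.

Re = ρVD/μ = 0.746·0.833·0.0115/1.17e-05 = 610.8.
Re < 2300 → laminar, so f = 64/Re = 0.1048 (roughness is irrelevant in laminar flow).

f ≈ 0.105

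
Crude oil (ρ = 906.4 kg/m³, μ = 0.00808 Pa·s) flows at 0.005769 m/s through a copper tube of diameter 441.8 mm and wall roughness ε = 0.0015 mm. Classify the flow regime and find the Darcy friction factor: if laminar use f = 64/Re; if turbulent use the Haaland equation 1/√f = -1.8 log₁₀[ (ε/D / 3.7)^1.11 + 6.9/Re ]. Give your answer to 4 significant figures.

f ≈ 0.2238

Re = ρVD/μ = 906.4·0.005769·0.4418/0.00808 = 285.9.
Re < 2300 → laminar, so f = 64/Re = 0.2238 (roughness is irrelevant in laminar flow).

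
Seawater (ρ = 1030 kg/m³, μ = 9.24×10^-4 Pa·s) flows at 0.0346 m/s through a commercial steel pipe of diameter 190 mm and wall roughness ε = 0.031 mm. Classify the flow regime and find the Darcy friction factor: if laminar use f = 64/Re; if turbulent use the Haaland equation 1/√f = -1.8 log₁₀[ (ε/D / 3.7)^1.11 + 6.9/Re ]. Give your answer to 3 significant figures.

Re = ρVD/μ = 1030·0.0346·0.19/0.000924 = 7328.
Re > 4000 → turbulent. ε/D = 3.1e-05/0.19 = 0.000163; Haaland: 1/√f = -1.8 log₁₀[1.46e-05 + 0.000942] = 5.435, so f = 0.03385.

f ≈ 0.0339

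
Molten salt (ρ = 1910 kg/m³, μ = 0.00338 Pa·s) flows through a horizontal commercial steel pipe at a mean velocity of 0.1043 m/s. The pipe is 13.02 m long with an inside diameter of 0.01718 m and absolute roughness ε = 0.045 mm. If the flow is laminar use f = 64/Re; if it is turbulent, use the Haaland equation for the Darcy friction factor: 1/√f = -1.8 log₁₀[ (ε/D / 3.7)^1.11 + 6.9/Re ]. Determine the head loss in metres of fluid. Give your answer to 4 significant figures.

h_f ≈ 0.02656 m

Reynolds number Re = ρVD/μ = 1910 · 0.1043 · 0.01718 / 0.00338 = 1013.
Re < 2300 → laminar flow, so f = 64/Re = 64/1013 = 0.06321 (the turbulent correlation is not needed).
Darcy-Weisbach: ΔP = f(L/D)(ρV²/2) = 0.06321·(13.02/0.01718)·(1910·0.1043²/2) = 0.06321·757.9·10.39 = 497.6 Pa.
Head loss h_f = ΔP/(ρg) = 497.6/(1910·9.81) = 0.02656 m.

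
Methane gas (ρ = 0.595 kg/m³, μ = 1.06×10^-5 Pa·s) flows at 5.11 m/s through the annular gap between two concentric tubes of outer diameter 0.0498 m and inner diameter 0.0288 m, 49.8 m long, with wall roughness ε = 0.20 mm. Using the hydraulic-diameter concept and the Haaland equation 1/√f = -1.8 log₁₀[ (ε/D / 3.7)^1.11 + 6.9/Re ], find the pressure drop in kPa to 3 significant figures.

Hydraulic diameter D_h = 4A/P = D_o - D_i = 0.0498 - 0.0288 = 0.021 m.
Re = ρVD_h/μ = 0.595·5.11·0.021/1.06e-05 = 6024.
ε/D_h = 0.0002/0.021 = 0.00952; Haaland gives 1/√f = -1.8 log₁₀[0.00134+0.00115] = 4.69, so f = 0.04547.
ΔP = f(L/D_h)(ρV²/2) = 0.04547·49.8/0.021·7.768 = 837.7 Pa.
ΔP = 0.838 kPa.

ΔP ≈ 0.838 kPa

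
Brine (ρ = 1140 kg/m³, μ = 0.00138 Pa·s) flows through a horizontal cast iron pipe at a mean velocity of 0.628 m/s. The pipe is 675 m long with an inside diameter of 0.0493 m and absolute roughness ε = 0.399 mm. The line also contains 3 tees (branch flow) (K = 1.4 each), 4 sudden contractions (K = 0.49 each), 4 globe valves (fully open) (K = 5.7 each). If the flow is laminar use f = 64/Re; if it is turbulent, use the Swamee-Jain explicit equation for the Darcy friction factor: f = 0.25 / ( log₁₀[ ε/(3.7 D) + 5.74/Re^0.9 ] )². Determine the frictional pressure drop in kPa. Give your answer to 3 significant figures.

Reynolds number Re = ρVD/μ = 1140 · 0.628 · 0.0493 / 0.00138 = 2.558e+04.
Re > 4000 → turbulent. Relative roughness ε/D = 0.000399/0.0493 = 0.00809. Swamee-Jain: f = 0.25/(log₁₀[0.00809/3.7 + 5.74/2.558e+04^0.9])² = 0.25/(log₁₀[0.00219 + 0.000619])² = 0.25/(-2.552)² = 0.03839.
Total minor-loss coefficient ΣK = 3·1.4 + 4·0.49 + 4·5.7 = 29.
ΔP = [f·L/D + ΣK]·(ρV²/2) = [0.03839·675/0.0493 + 29]·(1140·0.628²/2) = [525.7 + 29]·224.8 = 1.247e+05 Pa.
ΔP = 1.247e+05 Pa = 125 kPa.

ΔP ≈ 125 kPa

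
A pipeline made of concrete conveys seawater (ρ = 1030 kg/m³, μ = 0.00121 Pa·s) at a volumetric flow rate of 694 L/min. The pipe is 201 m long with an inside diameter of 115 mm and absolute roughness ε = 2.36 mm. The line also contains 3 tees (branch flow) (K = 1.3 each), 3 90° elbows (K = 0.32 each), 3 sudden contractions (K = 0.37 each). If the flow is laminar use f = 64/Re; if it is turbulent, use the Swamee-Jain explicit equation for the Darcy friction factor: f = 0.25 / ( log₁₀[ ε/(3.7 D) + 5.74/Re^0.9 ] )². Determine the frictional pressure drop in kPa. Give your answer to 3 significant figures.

Q = 694 L/min = 694/60000 = 0.01157 m³/s.
Cross-sectional area A = πD²/4 = π(0.115)²/4 = 0.01039 m²; mean velocity V = Q/A = 0.01157/0.01039 = 1.114 m/s.
Reynolds number Re = ρVD/μ = 1030 · 1.114 · 0.115 / 0.00121 = 1.09e+05.
Re > 4000 → turbulent. Relative roughness ε/D = 0.00236/0.115 = 0.0205. Swamee-Jain: f = 0.25/(log₁₀[0.0205/3.7 + 5.74/1.09e+05^0.9])² = 0.25/(log₁₀[0.00555 + 0.000168])² = 0.25/(-2.243)² = 0.04969.
Total minor-loss coefficient ΣK = 3·1.3 + 3·0.32 + 3·0.37 = 5.97.
ΔP = [f·L/D + ΣK]·(ρV²/2) = [0.04969·201/0.115 + 5.97]·(1030·1.114²/2) = [86.85 + 5.97]·638.6 = 5.928e+04 Pa.
ΔP = 5.928e+04 Pa = 59.3 kPa.

ΔP ≈ 59.3 kPa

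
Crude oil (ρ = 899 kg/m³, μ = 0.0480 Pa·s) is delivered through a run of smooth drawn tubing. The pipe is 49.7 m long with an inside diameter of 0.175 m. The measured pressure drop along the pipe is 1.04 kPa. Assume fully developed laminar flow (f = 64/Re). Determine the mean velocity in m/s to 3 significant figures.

For laminar flow, f = 64/Re with Re = ρVD/μ, so Darcy-Weisbach reduces to ΔP = 32μLV/D². Solving for V: V = ΔP·D²/(32μL) = 1040·(0.175)²/(32·0.048·49.7) = 0.4172 m/s.
Check: Re = ρVD/μ = 899·0.4172·0.175/0.048 = 1367 < 2300, so the laminar assumption holds.

V ≈ 0.417 m/s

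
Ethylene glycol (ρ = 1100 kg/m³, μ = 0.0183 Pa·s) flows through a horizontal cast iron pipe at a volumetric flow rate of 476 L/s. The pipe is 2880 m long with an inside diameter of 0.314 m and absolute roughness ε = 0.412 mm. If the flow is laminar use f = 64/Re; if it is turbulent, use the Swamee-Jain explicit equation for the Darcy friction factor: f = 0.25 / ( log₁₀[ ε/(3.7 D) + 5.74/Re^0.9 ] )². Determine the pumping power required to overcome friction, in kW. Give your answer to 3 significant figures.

Q = 476 L/s = 476/1000 = 0.476 m³/s.
Cross-sectional area A = πD²/4 = π(0.314)²/4 = 0.07744 m²; mean velocity V = Q/A = 0.476/0.07744 = 6.147 m/s.
Reynolds number Re = ρVD/μ = 1100 · 6.147 · 0.314 / 0.0183 = 1.16e+05.
Re > 4000 → turbulent. Relative roughness ε/D = 0.000412/0.314 = 0.00131. Swamee-Jain: f = 0.25/(log₁₀[0.00131/3.7 + 5.74/1.16e+05^0.9])² = 0.25/(log₁₀[0.000355 + 0.000159])² = 0.25/(-3.29)² = 0.0231.
Darcy-Weisbach: ΔP = f(L/D)(ρV²/2) = 0.0231·(2880/0.314)·(1100·6.147²/2) = 0.0231·9172·2.078e+04 = 4.404e+06 Pa.
Pumping power P = QΔP = 0.476·4.404e+06 = 2096000 W = 2100 kW.

P ≈ 2100 kW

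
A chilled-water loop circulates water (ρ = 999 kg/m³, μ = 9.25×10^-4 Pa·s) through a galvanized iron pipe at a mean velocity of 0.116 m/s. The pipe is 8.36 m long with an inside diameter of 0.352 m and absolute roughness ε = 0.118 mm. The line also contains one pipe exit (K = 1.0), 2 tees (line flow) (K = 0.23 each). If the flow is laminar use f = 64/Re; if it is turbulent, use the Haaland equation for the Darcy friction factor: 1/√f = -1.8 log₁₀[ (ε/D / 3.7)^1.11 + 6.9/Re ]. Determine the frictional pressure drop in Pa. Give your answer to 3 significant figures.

ΔP ≈ 13.4 Pa

Reynolds number Re = ρVD/μ = 999 · 0.116 · 0.352 / 0.000925 = 4.41e+04.
Re > 4000 → turbulent. Relative roughness ε/D = 0.000118/0.352 = 0.000335. Haaland: 1/√f = -1.8 log₁₀[(0.000335/3.7)^1.11 + 6.9/4.41e+04] = -1.8 log₁₀[3.25e-05 + 0.000156] = 6.702, so f = 0.02226.
Total minor-loss coefficient ΣK = 1·1 + 2·0.23 = 1.46.
ΔP = [f·L/D + ΣK]·(ρV²/2) = [0.02226·8.36/0.352 + 1.46]·(999·0.116²/2) = [0.5287 + 1.46]·6.721 = 13.37 Pa.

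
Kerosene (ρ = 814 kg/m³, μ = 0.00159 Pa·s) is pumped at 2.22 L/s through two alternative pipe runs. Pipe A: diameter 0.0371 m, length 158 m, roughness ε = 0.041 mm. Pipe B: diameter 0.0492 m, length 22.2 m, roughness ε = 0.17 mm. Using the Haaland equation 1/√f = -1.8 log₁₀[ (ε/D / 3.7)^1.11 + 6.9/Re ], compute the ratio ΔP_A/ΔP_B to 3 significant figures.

ΔP_A/ΔP_B ≈ 23.7

Pipe A: V = Q/A = 0.00222/0.001081 = 2.054 m/s; Re = 3.9e+04; ε/D = 0.00111; Haaland → f = 0.02485; ΔP_A = f(L/D)(ρV²/2) = 1.817e+05 Pa.
Pipe B: V = Q/A = 0.00222/0.001901 = 1.168 m/s; Re = 2.941e+04; ε/D = 0.00346; Haaland → f = 0.03061; ΔP_B = f(L/D)(ρV²/2) = 7666 Pa.
ΔP_A/ΔP_B = 1.817e+05/7666 = 23.7.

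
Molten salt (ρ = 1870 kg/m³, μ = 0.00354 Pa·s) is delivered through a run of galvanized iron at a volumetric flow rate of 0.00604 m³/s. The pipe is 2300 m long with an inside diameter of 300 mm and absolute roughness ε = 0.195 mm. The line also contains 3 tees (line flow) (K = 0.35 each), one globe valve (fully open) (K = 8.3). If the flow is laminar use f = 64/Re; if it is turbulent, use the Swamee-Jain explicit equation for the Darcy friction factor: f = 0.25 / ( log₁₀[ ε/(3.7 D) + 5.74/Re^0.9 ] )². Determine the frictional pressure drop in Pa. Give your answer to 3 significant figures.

ΔP ≈ 1620 Pa

Cross-sectional area A = πD²/4 = π(0.3)²/4 = 0.07069 m²; mean velocity V = Q/A = 0.00604/0.07069 = 0.08545 m/s.
Reynolds number Re = ρVD/μ = 1870 · 0.08545 · 0.3 / 0.00354 = 1.354e+04.
Re > 4000 → turbulent. Relative roughness ε/D = 0.000195/0.3 = 0.00065. Swamee-Jain: f = 0.25/(log₁₀[0.00065/3.7 + 5.74/1.354e+04^0.9])² = 0.25/(log₁₀[0.000176 + 0.0011])² = 0.25/(-2.895)² = 0.02983.
Total minor-loss coefficient ΣK = 3·0.35 + 1·8.3 = 9.35.
ΔP = [f·L/D + ΣK]·(ρV²/2) = [0.02983·2300/0.3 + 9.35]·(1870·0.08545²/2) = [228.7 + 9.35]·6.827 = 1625 Pa.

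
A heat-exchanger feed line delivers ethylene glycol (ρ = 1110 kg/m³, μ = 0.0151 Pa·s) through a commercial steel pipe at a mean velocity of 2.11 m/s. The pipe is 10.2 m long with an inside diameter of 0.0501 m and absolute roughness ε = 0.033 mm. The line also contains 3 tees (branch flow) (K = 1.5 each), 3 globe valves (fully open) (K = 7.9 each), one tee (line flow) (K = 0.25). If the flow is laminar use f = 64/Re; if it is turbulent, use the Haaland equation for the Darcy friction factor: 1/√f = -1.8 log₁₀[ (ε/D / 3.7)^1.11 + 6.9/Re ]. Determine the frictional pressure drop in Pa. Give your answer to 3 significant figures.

Reynolds number Re = ρVD/μ = 1110 · 2.11 · 0.0501 / 0.0151 = 7771.
Re > 4000 → turbulent. Relative roughness ε/D = 3.3e-05/0.0501 = 0.000659. Haaland: 1/√f = -1.8 log₁₀[(0.000659/3.7)^1.11 + 6.9/7771] = -1.8 log₁₀[6.89e-05 + 0.000888] = 5.435, so f = 0.03386.
Total minor-loss coefficient ΣK = 3·1.5 + 3·7.9 + 1·0.25 = 28.5.
ΔP = [f·L/D + ΣK]·(ρV²/2) = [0.03386·10.2/0.0501 + 28.5]·(1110·2.11²/2) = [6.894 + 28.5]·2471 = 8.733e+04 Pa.

ΔP ≈ 87300 Pa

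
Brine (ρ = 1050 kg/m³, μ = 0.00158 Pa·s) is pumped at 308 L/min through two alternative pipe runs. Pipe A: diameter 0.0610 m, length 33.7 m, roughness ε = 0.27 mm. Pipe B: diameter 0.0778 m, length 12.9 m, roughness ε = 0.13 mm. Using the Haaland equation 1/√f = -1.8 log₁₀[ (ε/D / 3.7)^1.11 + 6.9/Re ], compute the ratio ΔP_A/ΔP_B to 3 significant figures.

Pipe A: V = Q/A = 0.005133/0.002922 = 1.757 m/s; Re = 7.121e+04; ε/D = 0.00443; Haaland → f = 0.03061; ΔP_A = f(L/D)(ρV²/2) = 2.739e+04 Pa.
Pipe B: V = Q/A = 0.005133/0.004754 = 1.08 m/s; Re = 5.583e+04; ε/D = 0.00167; Haaland → f = 0.02521; ΔP_B = f(L/D)(ρV²/2) = 2559 Pa.
ΔP_A/ΔP_B = 2.739e+04/2559 = 10.7.

ΔP_A/ΔP_B ≈ 10.7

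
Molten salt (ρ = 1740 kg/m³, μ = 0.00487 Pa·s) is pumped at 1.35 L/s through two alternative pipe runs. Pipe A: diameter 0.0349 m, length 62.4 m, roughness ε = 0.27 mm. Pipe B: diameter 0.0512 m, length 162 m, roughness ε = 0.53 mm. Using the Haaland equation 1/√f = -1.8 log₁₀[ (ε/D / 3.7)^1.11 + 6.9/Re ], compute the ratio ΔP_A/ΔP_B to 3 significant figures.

ΔP_A/ΔP_B ≈ 2.35

Pipe A: V = Q/A = 0.00135/0.0009566 = 1.411 m/s; Re = 1.76e+04; ε/D = 0.00774; Haaland → f = 0.03833; ΔP_A = f(L/D)(ρV²/2) = 1.187e+05 Pa.
Pipe B: V = Q/A = 0.00135/0.002059 = 0.6557 m/s; Re = 1.199e+04; ε/D = 0.0104; Haaland → f = 0.04265; ΔP_B = f(L/D)(ρV²/2) = 5.047e+04 Pa.
ΔP_A/ΔP_B = 1.187e+05/5.047e+04 = 2.35.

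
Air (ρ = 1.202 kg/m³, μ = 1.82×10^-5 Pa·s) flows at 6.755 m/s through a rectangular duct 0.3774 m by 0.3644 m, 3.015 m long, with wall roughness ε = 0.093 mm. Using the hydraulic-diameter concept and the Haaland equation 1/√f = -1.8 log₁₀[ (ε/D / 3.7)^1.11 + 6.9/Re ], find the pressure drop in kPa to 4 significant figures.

ΔP ≈ 0.003929 kPa

Hydraulic diameter D_h = 4A/P = 4·(0.3774·0.3644)/(2·(0.3774+0.3644)) = 0.5501/1.484 = 0.3708 m.
Re = ρVD_h/μ = 1.202·6.755·0.3708/1.82e-05 = 1.654e+05.
ε/D_h = 9.3e-05/0.3708 = 0.000251; Haaland gives 1/√f = -1.8 log₁₀[2.36e-05+4.17e-05] = 7.533, so f = 0.01762.
ΔP = f(L/D_h)(ρV²/2) = 0.01762·3.015/0.3708·27.42 = 3.929 Pa.
ΔP = 0.003929 kPa.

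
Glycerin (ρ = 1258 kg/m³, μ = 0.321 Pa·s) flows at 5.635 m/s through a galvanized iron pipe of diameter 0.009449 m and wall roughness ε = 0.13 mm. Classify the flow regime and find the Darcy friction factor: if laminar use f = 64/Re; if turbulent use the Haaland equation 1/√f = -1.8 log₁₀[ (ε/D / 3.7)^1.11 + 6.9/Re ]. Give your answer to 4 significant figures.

f ≈ 0.3067

Re = ρVD/μ = 1258·5.635·0.009449/0.321 = 208.7.
Re < 2300 → laminar, so f = 64/Re = 0.3067 (roughness is irrelevant in laminar flow).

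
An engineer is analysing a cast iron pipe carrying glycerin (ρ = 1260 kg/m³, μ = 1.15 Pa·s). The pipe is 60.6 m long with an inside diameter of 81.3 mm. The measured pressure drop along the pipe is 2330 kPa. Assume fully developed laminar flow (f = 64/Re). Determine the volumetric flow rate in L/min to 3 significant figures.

Q ≈ 2150 L/min

For laminar flow, f = 64/Re with Re = ρVD/μ, so Darcy-Weisbach reduces to ΔP = 32μLV/D². Solving for V: V = ΔP·D²/(32μL) = 2.33e+06·(0.0813)²/(32·1.15·60.6) = 6.906 m/s.
Check: Re = ρVD/μ = 1260·6.906·0.0813/1.15 = 615.1 < 2300, so the laminar assumption holds.
Q = V·A = 6.906·(π/4·0.0813²) = 0.03585 m³/s = 2150 L/min.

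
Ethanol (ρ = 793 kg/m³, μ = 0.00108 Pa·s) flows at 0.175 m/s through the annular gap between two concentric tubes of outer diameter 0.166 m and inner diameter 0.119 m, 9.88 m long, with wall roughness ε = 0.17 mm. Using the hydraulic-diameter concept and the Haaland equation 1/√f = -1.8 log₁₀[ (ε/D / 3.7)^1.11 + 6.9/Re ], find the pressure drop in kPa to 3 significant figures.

ΔP ≈ 0.101 kPa

Hydraulic diameter D_h = 4A/P = D_o - D_i = 0.166 - 0.119 = 0.047 m.
Re = ρVD_h/μ = 793·0.175·0.047/0.00108 = 6039.
ε/D_h = 0.00017/0.047 = 0.00362; Haaland gives 1/√f = -1.8 log₁₀[0.000456+0.00114] = 5.033, so f = 0.03947.
ΔP = f(L/D_h)(ρV²/2) = 0.03947·9.88/0.047·12.14 = 100.8 Pa.
ΔP = 0.101 kPa.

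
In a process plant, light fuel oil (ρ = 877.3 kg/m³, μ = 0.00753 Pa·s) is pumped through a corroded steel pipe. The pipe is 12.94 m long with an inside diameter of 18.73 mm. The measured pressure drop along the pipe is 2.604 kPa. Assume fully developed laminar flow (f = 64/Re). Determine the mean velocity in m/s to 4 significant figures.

For laminar flow, f = 64/Re with Re = ρVD/μ, so Darcy-Weisbach reduces to ΔP = 32μLV/D². Solving for V: V = ΔP·D²/(32μL) = 2604·(0.01873)²/(32·0.00753·12.94) = 0.293 m/s.
Check: Re = ρVD/μ = 877.3·0.293·0.01873/0.00753 = 639.3 < 2300, so the laminar assumption holds.

V ≈ 0.2930 m/s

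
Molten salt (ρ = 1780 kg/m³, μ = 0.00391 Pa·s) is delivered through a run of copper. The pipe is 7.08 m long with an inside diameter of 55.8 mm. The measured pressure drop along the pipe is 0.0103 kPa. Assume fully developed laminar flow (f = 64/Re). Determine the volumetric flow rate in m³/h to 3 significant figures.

For laminar flow, f = 64/Re with Re = ρVD/μ, so Darcy-Weisbach reduces to ΔP = 32μLV/D². Solving for V: V = ΔP·D²/(32μL) = 10.3·(0.0558)²/(32·0.00391·7.08) = 0.0362 m/s.
Check: Re = ρVD/μ = 1780·0.0362·0.0558/0.00391 = 919.7 < 2300, so the laminar assumption holds.
Q = V·A = 0.0362·(π/4·0.0558²) = 8.853e-05 m³/s = 0.319 m³/h.

Q ≈ 0.319 m³/h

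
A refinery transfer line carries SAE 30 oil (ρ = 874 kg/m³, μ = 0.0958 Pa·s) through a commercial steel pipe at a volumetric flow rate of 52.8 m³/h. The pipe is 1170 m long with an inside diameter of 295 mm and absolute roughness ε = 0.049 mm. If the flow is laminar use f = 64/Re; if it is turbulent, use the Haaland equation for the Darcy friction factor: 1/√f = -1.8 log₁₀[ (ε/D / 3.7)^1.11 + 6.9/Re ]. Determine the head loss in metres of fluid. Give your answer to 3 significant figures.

Q = 52.8 m³/h = 52.8/3600 = 0.01467 m³/s.
Cross-sectional area A = πD²/4 = π(0.295)²/4 = 0.06835 m²; mean velocity V = Q/A = 0.01467/0.06835 = 0.2146 m/s.
Reynolds number Re = ρVD/μ = 874 · 0.2146 · 0.295 / 0.0958 = 577.5.
Re < 2300 → laminar flow, so f = 64/Re = 64/577.5 = 0.1108 (the turbulent correlation is not needed).
Darcy-Weisbach: ΔP = f(L/D)(ρV²/2) = 0.1108·(1170/0.295)·(874·0.2146²/2) = 0.1108·3966·20.12 = 8844 Pa.
Head loss h_f = ΔP/(ρg) = 8844/(874·9.81) = 1.03 m.

h_f ≈ 1.03 m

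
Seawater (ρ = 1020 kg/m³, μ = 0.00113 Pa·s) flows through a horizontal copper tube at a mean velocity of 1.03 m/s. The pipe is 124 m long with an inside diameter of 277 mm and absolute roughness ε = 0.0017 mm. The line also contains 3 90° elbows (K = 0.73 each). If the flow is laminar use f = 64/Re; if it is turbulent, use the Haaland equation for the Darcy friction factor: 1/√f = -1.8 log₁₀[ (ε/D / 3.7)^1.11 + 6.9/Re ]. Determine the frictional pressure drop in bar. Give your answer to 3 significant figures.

Reynolds number Re = ρVD/μ = 1020 · 1.03 · 0.277 / 0.00113 = 2.575e+05.
Re > 4000 → turbulent. Relative roughness ε/D = 1.7e-06/0.277 = 6.14e-06. Haaland: 1/√f = -1.8 log₁₀[(6.14e-06/3.7)^1.11 + 6.9/2.575e+05] = -1.8 log₁₀[3.84e-07 + 2.68e-05] = 8.218, so f = 0.01481.
Total minor-loss coefficient ΣK = 3·0.73 = 2.19.
ΔP = [f·L/D + ΣK]·(ρV²/2) = [0.01481·124/0.277 + 2.19]·(1020·1.03²/2) = [6.628 + 2.19]·541.1 = 4771 Pa.
ΔP = 4771 Pa = 0.0477 bar.

ΔP ≈ 0.0477 bar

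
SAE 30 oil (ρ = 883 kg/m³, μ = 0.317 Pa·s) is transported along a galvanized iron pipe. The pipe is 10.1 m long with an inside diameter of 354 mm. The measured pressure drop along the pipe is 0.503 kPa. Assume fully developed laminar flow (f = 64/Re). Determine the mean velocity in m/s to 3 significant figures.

For laminar flow, f = 64/Re with Re = ρVD/μ, so Darcy-Weisbach reduces to ΔP = 32μLV/D². Solving for V: V = ΔP·D²/(32μL) = 503·(0.354)²/(32·0.317·10.1) = 0.6152 m/s.
Check: Re = ρVD/μ = 883·0.6152·0.354/0.317 = 606.7 < 2300, so the laminar assumption holds.

V ≈ 0.615 m/s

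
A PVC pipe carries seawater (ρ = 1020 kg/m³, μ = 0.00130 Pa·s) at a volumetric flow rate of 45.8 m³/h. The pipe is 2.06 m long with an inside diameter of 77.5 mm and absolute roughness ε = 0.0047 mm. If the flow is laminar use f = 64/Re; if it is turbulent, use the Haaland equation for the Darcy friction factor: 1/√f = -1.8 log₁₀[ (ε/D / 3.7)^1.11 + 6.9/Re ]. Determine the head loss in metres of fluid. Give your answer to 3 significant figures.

Q = 45.8 m³/h = 45.8/3600 = 0.01272 m³/s.
Cross-sectional area A = πD²/4 = π(0.0775)²/4 = 0.004717 m²; mean velocity V = Q/A = 0.01272/0.004717 = 2.697 m/s.
Reynolds number Re = ρVD/μ = 1020 · 2.697 · 0.0775 / 0.0013 = 1.64e+05.
Re > 4000 → turbulent. Relative roughness ε/D = 4.7e-06/0.0775 = 6.06e-05. Haaland: 1/√f = -1.8 log₁₀[(6.06e-05/3.7)^1.11 + 6.9/1.64e+05] = -1.8 log₁₀[4.88e-06 + 4.21e-05] = 7.791, so f = 0.01647.
Darcy-Weisbach: ΔP = f(L/D)(ρV²/2) = 0.01647·(2.06/0.0775)·(1020·2.697²/2) = 0.01647·26.58·3709 = 1624 Pa.
Head loss h_f = ΔP/(ρg) = 1624/(1020·9.81) = 0.162 m.

h_f ≈ 0.162 m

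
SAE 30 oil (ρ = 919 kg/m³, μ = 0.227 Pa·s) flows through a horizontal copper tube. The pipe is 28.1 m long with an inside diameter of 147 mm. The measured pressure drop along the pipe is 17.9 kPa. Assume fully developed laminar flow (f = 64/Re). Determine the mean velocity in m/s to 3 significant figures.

V ≈ 1.89 m/s

For laminar flow, f = 64/Re with Re = ρVD/μ, so Darcy-Weisbach reduces to ΔP = 32μLV/D². Solving for V: V = ΔP·D²/(32μL) = 1.79e+04·(0.147)²/(32·0.227·28.1) = 1.895 m/s.
Check: Re = ρVD/μ = 919·1.895·0.147/0.227 = 1128 < 2300, so the laminar assumption holds.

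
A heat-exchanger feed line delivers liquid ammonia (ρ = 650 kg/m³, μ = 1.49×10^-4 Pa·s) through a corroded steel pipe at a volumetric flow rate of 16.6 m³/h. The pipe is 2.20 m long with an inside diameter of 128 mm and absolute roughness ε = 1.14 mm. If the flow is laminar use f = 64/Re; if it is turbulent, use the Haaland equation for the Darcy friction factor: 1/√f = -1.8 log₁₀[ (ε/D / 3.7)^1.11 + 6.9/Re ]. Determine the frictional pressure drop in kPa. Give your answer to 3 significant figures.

ΔP ≈ 0.0264 kPa

Q = 16.6 m³/h = 16.6/3600 = 0.004611 m³/s.
Cross-sectional area A = πD²/4 = π(0.128)²/4 = 0.01287 m²; mean velocity V = Q/A = 0.004611/0.01287 = 0.3583 m/s.
Reynolds number Re = ρVD/μ = 650 · 0.3583 · 0.128 / 0.000149 = 2.001e+05.
Re > 4000 → turbulent. Relative roughness ε/D = 0.00114/0.128 = 0.00891. Haaland: 1/√f = -1.8 log₁₀[(0.00891/3.7)^1.11 + 6.9/2.001e+05] = -1.8 log₁₀[0.00124 + 3.45e-05] = 5.21, so f = 0.03684.
Darcy-Weisbach: ΔP = f(L/D)(ρV²/2) = 0.03684·(2.2/0.128)·(650·0.3583²/2) = 0.03684·17.19·41.73 = 26.42 Pa.
ΔP = 26.42 Pa = 0.0264 kPa.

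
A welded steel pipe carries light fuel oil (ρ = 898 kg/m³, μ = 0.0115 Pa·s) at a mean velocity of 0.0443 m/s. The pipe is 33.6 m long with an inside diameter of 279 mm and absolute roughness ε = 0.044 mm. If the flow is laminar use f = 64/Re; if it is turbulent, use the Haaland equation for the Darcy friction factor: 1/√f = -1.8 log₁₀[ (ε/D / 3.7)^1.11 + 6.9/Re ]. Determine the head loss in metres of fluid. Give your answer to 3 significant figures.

h_f ≈ 7.99×10^-4 m

Reynolds number Re = ρVD/μ = 898 · 0.0443 · 0.279 / 0.0115 = 965.1.
Re < 2300 → laminar flow, so f = 64/Re = 64/965.1 = 0.06631 (the turbulent correlation is not needed).
Darcy-Weisbach: ΔP = f(L/D)(ρV²/2) = 0.06631·(33.6/0.279)·(898·0.0443²/2) = 0.06631·120.4·0.8812 = 7.037 Pa.
Head loss h_f = ΔP/(ρg) = 7.037/(898·9.81) = 7.99×10^-4 m.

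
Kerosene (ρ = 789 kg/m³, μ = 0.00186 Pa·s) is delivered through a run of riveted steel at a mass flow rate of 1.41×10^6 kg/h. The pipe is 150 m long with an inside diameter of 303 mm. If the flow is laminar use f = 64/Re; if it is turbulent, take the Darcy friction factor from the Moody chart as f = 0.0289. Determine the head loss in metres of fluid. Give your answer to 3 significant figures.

ṁ = 1.41×10^6 kg/h = 1.41×10^6/3600 = 391.7 kg/s.
A = πD²/4 = π(0.303)²/4 = 0.07211 m²; mean velocity V = ṁ/(ρA) = 391.7/(789 · 0.07211) = 6.884 m/s.
Reynolds number Re = ρVD/μ = 789 · 6.884 · 0.303 / 0.00186 = 8.849e+05.
Re > 4000 → turbulent; use the Moody-chart value f = 0.0289.
Darcy-Weisbach: ΔP = f(L/D)(ρV²/2) = 0.0289·(150/0.303)·(789·6.884²/2) = 0.0289·495·1.87e+04 = 2.675e+05 Pa.
Head loss h_f = ΔP/(ρg) = 2.675e+05/(789·9.81) = 34.6 m.

h_f ≈ 34.6 m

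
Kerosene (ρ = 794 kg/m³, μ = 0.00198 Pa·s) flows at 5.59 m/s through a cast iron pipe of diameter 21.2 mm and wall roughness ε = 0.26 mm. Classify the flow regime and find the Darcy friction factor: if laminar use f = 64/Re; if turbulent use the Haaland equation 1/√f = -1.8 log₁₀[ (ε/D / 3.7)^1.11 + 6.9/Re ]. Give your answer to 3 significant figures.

Re = ρVD/μ = 794·5.59·0.0212/0.00198 = 4.752e+04.
Re > 4000 → turbulent. ε/D = 0.00026/0.0212 = 0.0123; Haaland: 1/√f = -1.8 log₁₀[0.00177 + 0.000145] = 4.892, so f = 0.04178.

f ≈ 0.0418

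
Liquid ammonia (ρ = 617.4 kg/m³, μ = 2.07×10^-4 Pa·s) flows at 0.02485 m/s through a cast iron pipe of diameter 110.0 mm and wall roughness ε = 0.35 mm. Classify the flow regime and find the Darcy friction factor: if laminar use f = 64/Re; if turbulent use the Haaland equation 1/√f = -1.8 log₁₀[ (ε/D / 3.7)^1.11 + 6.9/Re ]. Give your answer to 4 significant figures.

Re = ρVD/μ = 617.4·0.02485·0.11/0.000207 = 8153.
Re > 4000 → turbulent. ε/D = 0.00035/0.11 = 0.00318; Haaland: 1/√f = -1.8 log₁₀[0.000396 + 0.000846] = 5.231, so f = 0.03655.

f ≈ 0.03655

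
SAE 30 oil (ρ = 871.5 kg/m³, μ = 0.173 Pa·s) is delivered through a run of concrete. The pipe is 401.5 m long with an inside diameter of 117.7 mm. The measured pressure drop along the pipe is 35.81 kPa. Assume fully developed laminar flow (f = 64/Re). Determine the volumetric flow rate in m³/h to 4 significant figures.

For laminar flow, f = 64/Re with Re = ρVD/μ, so Darcy-Weisbach reduces to ΔP = 32μLV/D². Solving for V: V = ΔP·D²/(32μL) = 3.581e+04·(0.1177)²/(32·0.173·401.5) = 0.2232 m/s.
Check: Re = ρVD/μ = 871.5·0.2232·0.1177/0.173 = 132.3 < 2300, so the laminar assumption holds.
Q = V·A = 0.2232·(π/4·0.1177²) = 0.002428 m³/s = 8.742 m³/h.

Q ≈ 8.742 m³/h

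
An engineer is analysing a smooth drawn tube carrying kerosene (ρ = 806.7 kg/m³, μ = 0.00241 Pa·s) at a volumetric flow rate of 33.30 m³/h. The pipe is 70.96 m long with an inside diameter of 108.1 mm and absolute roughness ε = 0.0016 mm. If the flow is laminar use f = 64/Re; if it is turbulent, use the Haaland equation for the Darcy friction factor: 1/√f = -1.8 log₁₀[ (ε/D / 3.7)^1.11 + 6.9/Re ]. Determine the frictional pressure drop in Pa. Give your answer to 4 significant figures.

Q = 33.30 m³/h = 33.30/3600 = 0.00925 m³/s.
Cross-sectional area A = πD²/4 = π(0.1081)²/4 = 0.009178 m²; mean velocity V = Q/A = 0.00925/0.009178 = 1.008 m/s.
Reynolds number Re = ρVD/μ = 806.7 · 1.008 · 0.1081 / 0.00241 = 3.647e+04.
Re > 4000 → turbulent. Relative roughness ε/D = 1.6e-06/0.1081 = 1.48e-05. Haaland: 1/√f = -1.8 log₁₀[(1.48e-05/3.7)^1.11 + 6.9/3.647e+04] = -1.8 log₁₀[1.02e-06 + 0.000189] = 6.697, so f = 0.02229.
Darcy-Weisbach: ΔP = f(L/D)(ρV²/2) = 0.02229·(70.96/0.1081)·(806.7·1.008²/2) = 0.02229·656.4·409.7 = 5996 Pa.

ΔP ≈ 5996 Pa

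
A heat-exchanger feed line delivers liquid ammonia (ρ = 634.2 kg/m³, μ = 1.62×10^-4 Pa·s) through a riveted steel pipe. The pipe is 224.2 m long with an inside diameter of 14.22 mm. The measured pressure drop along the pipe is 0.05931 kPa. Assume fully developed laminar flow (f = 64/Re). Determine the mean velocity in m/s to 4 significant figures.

For laminar flow, f = 64/Re with Re = ρVD/μ, so Darcy-Weisbach reduces to ΔP = 32μLV/D². Solving for V: V = ΔP·D²/(32μL) = 59.31·(0.01422)²/(32·0.000162·224.2) = 0.01032 m/s.
Check: Re = ρVD/μ = 634.2·0.01032·0.01422/0.000162 = 574.4 < 2300, so the laminar assumption holds.

V ≈ 0.01032 m/s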